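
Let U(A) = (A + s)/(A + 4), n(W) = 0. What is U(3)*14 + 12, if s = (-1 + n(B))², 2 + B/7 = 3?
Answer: 20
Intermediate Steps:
B = 7 (B = -14 + 7*3 = -14 + 21 = 7)
s = 1 (s = (-1 + 0)² = (-1)² = 1)
U(A) = (1 + A)/(4 + A) (U(A) = (A + 1)/(A + 4) = (1 + A)/(4 + A))
U(3)*14 + 12 = ((1 + 3)/(4 + 3))*14 + 12 = (4/7)*14 + 12 = 8 + 12 = 20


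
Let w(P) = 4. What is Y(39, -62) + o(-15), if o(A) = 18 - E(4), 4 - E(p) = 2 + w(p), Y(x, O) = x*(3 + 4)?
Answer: 293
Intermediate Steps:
Y(x, O) = 7*x (Y(x, O) = x*7 = 7*x)
E(p) = -2 (E(p) = 4 - (2 + 4) = 4 - 1*6 = 4 - 6 = -2)
o(A) = 20 (o(A) = 18 - 1*(-2) = 18 + 2 = 20)
Y(39, -62) + o(-15) = 7*39 + 20 = 273 + 20 = 293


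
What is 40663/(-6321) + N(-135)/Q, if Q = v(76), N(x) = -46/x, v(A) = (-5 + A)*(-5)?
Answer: -92812621/14425425 ≈ -6.4340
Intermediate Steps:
v(A) = 25 - 5*A
Q = -355 (Q = 25 - 5*76 = 25 - 380 = -355)
40663/(-6321) + N(-135)/Q = 40663/(-6321) - 46/(-135)/(-355) = 40663*(-1/6321) - 46*(-1/135)*(-1/355) = -5809/903 + (46/135)*(-1/355) = -5809/903 - 46/47925 = -92812621/14425425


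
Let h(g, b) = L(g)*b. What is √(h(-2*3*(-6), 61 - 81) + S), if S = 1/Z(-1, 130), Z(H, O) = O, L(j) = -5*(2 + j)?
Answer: 3*√7135570/130 ≈ 61.644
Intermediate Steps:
L(j) = -10 - 5*j
h(g, b) = b*(-10 - 5*g) (h(g, b) = (-10 - 5*g)*b = b*(-10 - 5*g))
S = 1/130 ≈ 0.0076923
√(h(-2*3*(-6), 61 - 81) + S) = √(-5*(61 - 81)*(2 - 2*3*(-6)) + 1/130) = √(-5*(-20)*(2 - 6*(-6)) + 1/130) = √(-5*(-20)*(2 + 36) + 1/130) = √(-5*(-20)*38 + 1/130) = √(3800 + 1/130) = √(494001/130) = 3*√7135570/130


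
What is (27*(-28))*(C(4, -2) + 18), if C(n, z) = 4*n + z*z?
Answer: -28728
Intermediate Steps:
C(n, z) = z**2 + 4*n (C(n, z) = 4*n + z**2 = z**2 + 4*n)
(27*(-28))*(C(4, -2) + 18) = (27*(-28))*(((-2)**2 + 4*4) + 18) = -756*((4 + 16) + 18) = -756*(20 + 18) = -756*38 = -28728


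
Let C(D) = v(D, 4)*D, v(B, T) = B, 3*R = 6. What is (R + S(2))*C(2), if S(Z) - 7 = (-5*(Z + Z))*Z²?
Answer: -284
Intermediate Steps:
R = 2 (R = (⅓)*6 = 2)
S(Z) = 7 - 10*Z³ (S(Z) = 7 + (-5*(Z + Z))*Z² = 7 + (-10*Z)*Z² = 7 - 10*Z³)
C(D) = D² (C(D) = D*D = D²)
(R + S(2))*C(2) = (2 + (7 - 10*2³))*2² = (2 + (7 - 10*8))*4 = (2 + (7 - 80))*4 = (2 - 73)*4 = -71*4 = -284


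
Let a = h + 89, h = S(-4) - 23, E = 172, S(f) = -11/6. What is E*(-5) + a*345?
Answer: 42555/2 ≈ 21278.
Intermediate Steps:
S(f) = -11/6 (S(f) = -11*⅙ = -11/6)
h = -149/6 (h = -11/6 - 23 = -149/6 ≈ -24.833)
a = 385/6 (a = -149/6 + 89 = 385/6 ≈ 64.167)
E*(-5) + a*345 = 172*(-5) + (385/6)*345 = -860 + 44275/2 = 42555/2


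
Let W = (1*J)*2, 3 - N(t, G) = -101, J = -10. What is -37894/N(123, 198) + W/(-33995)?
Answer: -9909265/27196 ≈ -364.36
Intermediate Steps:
N(t, G) = 104 (N(t, G) = 3 - 1*(-101) = 3 + 101 = 104)
W = -20 (W = (1*(-10))*2 = -10*2 = -20)
-37894/N(123, 198) + W/(-33995) = -37894/104 - 20/(-33995) = -37894*1/104 - 20*(-1/33995) = -18947/52 + 4/6799 = -9909265/27196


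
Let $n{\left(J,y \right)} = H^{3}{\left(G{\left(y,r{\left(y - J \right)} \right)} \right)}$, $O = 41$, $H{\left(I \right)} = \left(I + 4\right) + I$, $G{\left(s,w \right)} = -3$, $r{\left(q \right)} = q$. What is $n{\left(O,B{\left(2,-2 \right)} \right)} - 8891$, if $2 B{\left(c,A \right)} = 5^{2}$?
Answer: $-8899$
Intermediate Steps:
$H{\left(I \right)} = 4 + 2 I$ ($H{\left(I \right)} = \left(4 + I\right) + I = 4 + 2 I$)
$B{\left(c,A \right)} = \frac{25}{2}$ ($B{\left(c,A \right)} = \frac{5^{2}}{2} = \frac{1}{2} \cdot 25 = \frac{25}{2}$)
$n{\left(J,y \right)} = -8$ ($n{\left(J,y \right)} = \left(4 + 2 \left(-3\right)\right)^{3} = \left(4 - 6\right)^{3} = \left(-2\right)^{3} = -8$)
$n{\left(O,B{\left(2,-2 \right)} \right)} - 8891 = -8 - 8891 = -8899$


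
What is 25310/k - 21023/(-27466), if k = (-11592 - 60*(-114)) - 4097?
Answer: -509131933/243046634 ≈ -2.0948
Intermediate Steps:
k = -8849 (k = (-11592 + 6840) - 4097 = -4752 - 4097 = -8849)
25310/k - 21023/(-27466) = 25310/(-8849) - 21023/(-27466) = 25310*(-1/8849) - 21023*(-1/27466) = -25310/8849 + 21023/27466 = -509131933/243046634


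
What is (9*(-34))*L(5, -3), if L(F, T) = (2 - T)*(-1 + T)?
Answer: 6120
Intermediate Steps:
L(F, T) = (-1 + T)*(2 - T)
(9*(-34))*L(5, -3) = (9*(-34))*(-2 - 1*(-3)² + 3*(-3)) = -306*(-2 - 1*9 - 9) = -306*(-2 - 9 - 9) = -306*(-20) = 6120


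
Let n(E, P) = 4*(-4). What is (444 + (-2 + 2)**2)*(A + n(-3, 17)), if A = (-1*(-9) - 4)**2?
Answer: 3996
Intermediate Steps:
n(E, P) = -16
A = 25 (A = (9 - 4)**2 = 5**2 = 25)
(444 + (-2 + 2)**2)*(A + n(-3, 17)) = (444 + (-2 + 2)**2)*(25 - 16) = (444 + 0**2)*9 = (444 + 0)*9 = 444*9 = 3996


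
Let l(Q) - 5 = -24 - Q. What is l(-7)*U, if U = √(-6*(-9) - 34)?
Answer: -24*√5 ≈ -53.666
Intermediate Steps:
U = 2*√5 (U = √(54 - 34) = √20 = 2*√5 ≈ 4.4721)
l(Q) = -19 - Q (l(Q) = 5 + (-24 - Q) = -19 - Q)
l(-7)*U = (-19 - 1*(-7))*(2*√5) = (-19 + 7)*(2*√5) = -24*√5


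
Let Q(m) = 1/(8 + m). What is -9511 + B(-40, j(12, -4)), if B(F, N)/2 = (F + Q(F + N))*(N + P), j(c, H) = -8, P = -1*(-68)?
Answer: -14314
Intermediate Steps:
P = 68
B(F, N) = 2*(68 + N)*(F + 1/(8 + F + N)) (B(F, N) = 2*((F + 1/(8 + (F + N)))*(N + 68)) = 2*((F + 1/(8 + F + N))*(68 + N)) = 2*((68 + N)*(F + 1/(8 + F + N))) = 2*(68 + N)*(F + 1/(8 + F + N)))
-9511 + B(-40, j(12, -4)) = -9511 + 2*(68 - 8 - 40*(68 - 8)*(8 - 40 - 8))/(8 - 40 - 8) = -9511 + 2*(68 - 8 - 40*60*(-40))/(-40) = -9511 + 2*(-1/40)*(68 - 8 + 96000) = -9511 + 2*(-1/40)*96060 = -9511 - 4803 = -14314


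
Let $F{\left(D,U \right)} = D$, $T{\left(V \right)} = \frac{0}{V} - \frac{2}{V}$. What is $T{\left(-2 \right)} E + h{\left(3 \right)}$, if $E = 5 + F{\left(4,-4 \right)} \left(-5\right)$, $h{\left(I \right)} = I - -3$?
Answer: $-9$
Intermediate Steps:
$h{\left(I \right)} = 3 + I$ ($h{\left(I \right)} = I + 3 = 3 + I$)
$T{\left(V \right)} = - \frac{2}{V}$ ($T{\left(V \right)} = 0 - \frac{2}{V} = - \frac{2}{V}$)
$E = -15$ ($E = 5 + 4 \left(-5\right) = 5 - 20 = -15$)
$T{\left(-2 \right)} E + h{\left(3 \right)} = - \frac{2}{-2} \left(-15\right) + \left(3 + 3\right) = \left(-2\right) \left(- \frac{1}{2}\right) \left(-15\right) + 6 = 1 \left(-15\right) + 6 = -15 + 6 = -9$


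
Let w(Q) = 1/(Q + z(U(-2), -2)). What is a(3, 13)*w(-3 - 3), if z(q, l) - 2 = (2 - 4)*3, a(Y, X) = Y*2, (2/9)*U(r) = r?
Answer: -⅗ ≈ -0.60000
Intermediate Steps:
U(r) = 9*r/2
a(Y, X) = 2*Y
z(q, l) = -4 (z(q, l) = 2 + (2 - 4)*3 = 2 - 2*3 = 2 - 6 = -4)
w(Q) = 1/(-4 + Q) (w(Q) = 1/(Q - 4) = 1/(-4 + Q))
a(3, 13)*w(-3 - 3) = (2*3)/(-4 + (-3 - 3)) = 6/(-4 - 6) = 6/(-10) = 6*(-⅒) = -⅗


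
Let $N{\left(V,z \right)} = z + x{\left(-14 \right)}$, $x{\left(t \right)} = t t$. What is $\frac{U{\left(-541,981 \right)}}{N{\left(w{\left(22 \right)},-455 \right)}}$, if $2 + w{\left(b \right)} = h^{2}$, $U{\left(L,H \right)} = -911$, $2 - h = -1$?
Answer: $\frac{911}{259} \approx 3.5174$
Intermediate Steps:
$h = 3$ ($h = 2 - -1 = 2 + 1 = 3$)
$x{\left(t \right)} = t^{2}$
$w{\left(b \right)} = 7$ ($w{\left(b \right)} = -2 + 3^{2} = -2 + 9 = 7$)
$N{\left(V,z \right)} = 196 + z$ ($N{\left(V,z \right)} = z + \left(-14\right)^{2} = z + 196 = 196 + z$)
$\frac{U{\left(-541,981 \right)}}{N{\left(w{\left(22 \right)},-455 \right)}} = - \frac{911}{196 - 455} = - \frac{911}{-259} = \left(-911\right) \left(- \frac{1}{259}\right) = \frac{911}{259}$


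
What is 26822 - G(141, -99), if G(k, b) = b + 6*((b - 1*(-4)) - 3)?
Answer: 27509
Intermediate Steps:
G(k, b) = 6 + 7*b (G(k, b) = b + 6*((b + 4) - 3) = b + 6*((4 + b) - 3) = b + 6*(1 + b) = b + (6 + 6*b) = 6 + 7*b)
26822 - G(141, -99) = 26822 - (6 + 7*(-99)) = 26822 - (6 - 693) = 26822 - 1*(-687) = 26822 + 687 = 27509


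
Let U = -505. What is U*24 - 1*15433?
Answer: -27553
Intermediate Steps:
U*24 - 1*15433 = -505*24 - 1*15433 = -12120 - 15433 = -27553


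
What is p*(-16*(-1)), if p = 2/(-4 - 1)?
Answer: -32/5 ≈ -6.4000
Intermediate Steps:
p = -⅖ (p = 2/(-5) = 2*(-⅕) = -⅖ ≈ -0.40000)
p*(-16*(-1)) = -(-32)*(-1)/5 = -⅖*16 = -32/5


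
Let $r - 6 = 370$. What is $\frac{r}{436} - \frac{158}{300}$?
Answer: $\frac{5489}{16350} \approx 0.33572$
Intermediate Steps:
$r = 376$ ($r = 6 + 370 = 376$)
$\frac{r}{436} - \frac{158}{300} = \frac{376}{436} - \frac{158}{300} = 376 \cdot \frac{1}{436} - \frac{79}{150} = \frac{94}{109} - \frac{79}{150} = \frac{5489}{16350}$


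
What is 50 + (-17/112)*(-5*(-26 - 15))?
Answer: 2115/112 ≈ 18.884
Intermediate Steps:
50 + (-17/112)*(-5*(-26 - 15)) = 50 + (-17*1/112)*(-5*(-41)) = 50 - 17/112*205 = 50 - 3485/112 = 2115/112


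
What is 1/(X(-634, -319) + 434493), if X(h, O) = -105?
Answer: 1/434388 ≈ 2.3021e-6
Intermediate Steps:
1/(X(-634, -319) + 434493) = 1/(-105 + 434493) = 1/434388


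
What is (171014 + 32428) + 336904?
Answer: 540346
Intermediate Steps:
(171014 + 32428) + 336904 = 203442 + 336904 = 540346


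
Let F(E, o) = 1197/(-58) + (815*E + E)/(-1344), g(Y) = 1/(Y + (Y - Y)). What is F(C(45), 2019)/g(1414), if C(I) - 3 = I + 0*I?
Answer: -2041311/29 ≈ -70390.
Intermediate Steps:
C(I) = 3 + I (C(I) = 3 + (I + 0*I) = 3 + (I + 0) = 3 + I)
g(Y) = 1/Y (g(Y) = 1/(Y + 0) = 1/Y)
F(E, o) = -1197/58 - 17*E/28 (F(E, o) = 1197*(-1/58) + (816*E)*(-1/1344) = -1197/58 - 17*E/28)
F(C(45), 2019)/g(1414) = (-1197/58 - 17*(3 + 45)/28)/(1/1414) = (-1197/58 - 17/28*48)/(1/1414) = (-1197/58 - 204/7)*1414 = -20211/406*1414 = -2041311/29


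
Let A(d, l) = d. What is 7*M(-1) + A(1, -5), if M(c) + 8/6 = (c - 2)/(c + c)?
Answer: 13/6 ≈ 2.1667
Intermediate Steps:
M(c) = -4/3 + (-2 + c)/(2*c) (M(c) = -4/3 + (c - 2)/(c + c) = -4/3 + (-2 + c)/((2*c)) = -4/3 + (-2 + c)*(1/(2*c)) = -4/3 + (-2 + c)/(2*c))
7*M(-1) + A(1, -5) = 7*(-⅚ - 1/(-1)) + 1 = 7*(-⅚ - 1*(-1)) + 1 = 7*(-⅚ + 1) + 1 = 7*(⅙) + 1 = 7/6 + 1 = 13/6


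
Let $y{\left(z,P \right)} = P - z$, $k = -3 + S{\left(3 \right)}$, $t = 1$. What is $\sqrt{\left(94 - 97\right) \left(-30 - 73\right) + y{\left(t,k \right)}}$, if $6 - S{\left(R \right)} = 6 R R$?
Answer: $\sqrt{257} \approx 16.031$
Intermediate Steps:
$S{\left(R \right)} = 6 - 6 R^{2}$ ($S{\left(R \right)} = 6 - 6 R R = 6 - 6 R^{2}$)
$k = -51$ ($k = -3 + \left(6 - 6 \cdot 3^{2}\right) = -3 + \left(6 - 54\right) = -3 - 48 = -51$)
$\sqrt{\left(94 - 97\right) \left(-30 - 73\right) + y{\left(t,k \right)}} = \sqrt{\left(94 - 97\right) \left(-30 - 73\right) - 52} = \sqrt{\left(-3\right) \left(-103\right) - 52} = \sqrt{309 - 52} = \sqrt{257}$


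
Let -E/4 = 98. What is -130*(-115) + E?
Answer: 14558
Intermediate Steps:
E = -392 (E = -4*98 = -392)
-130*(-115) + E = -130*(-115) - 392 = 14950 - 392 = 14558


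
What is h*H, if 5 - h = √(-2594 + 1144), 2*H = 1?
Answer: 5/2 - 5*I*√58/2 ≈ 2.5 - 19.039*I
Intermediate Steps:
H = ½ (H = (½)*1 = ½ ≈ 0.50000)
h = 5 - 5*I*√58 (h = 5 - √(-2594 + 1144) = 5 - √(-1450) = 5 - 5*I*√58 ≈ 5.0 - 38.079*I)
h*H = (5 - 5*I*√58)*(½) = 5/2 - 5*I*√58/2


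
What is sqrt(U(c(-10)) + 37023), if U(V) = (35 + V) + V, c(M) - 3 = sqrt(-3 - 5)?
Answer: 2*sqrt(9266 + I*sqrt(2)) ≈ 192.52 + 0.014692*I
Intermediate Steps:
c(M) = 3 + 2*I*sqrt(2) (c(M) = 3 + sqrt(-3 - 5) = 3 + sqrt(-8) = 3 + 2*I*sqrt(2))
U(V) = 35 + 2*V
sqrt(U(c(-10)) + 37023) = sqrt((35 + 2*(3 + 2*I*sqrt(2))) + 37023) = sqrt((35 + (6 + 4*I*sqrt(2))) + 37023) = sqrt((41 + 4*I*sqrt(2)) + 37023) = sqrt(37064 + 4*I*sqrt(2))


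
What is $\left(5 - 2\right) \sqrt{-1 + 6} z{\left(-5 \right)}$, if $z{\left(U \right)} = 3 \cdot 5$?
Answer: $45 \sqrt{5} \approx 100.62$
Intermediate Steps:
$z{\left(U \right)} = 15$
$\left(5 - 2\right) \sqrt{-1 + 6} z{\left(-5 \right)} = \left(5 - 2\right) \sqrt{-1 + 6} \cdot 15 = \left(5 - 2\right) \sqrt{5} \cdot 15 = 3 \sqrt{5} \cdot 15 = 45 \sqrt{5}$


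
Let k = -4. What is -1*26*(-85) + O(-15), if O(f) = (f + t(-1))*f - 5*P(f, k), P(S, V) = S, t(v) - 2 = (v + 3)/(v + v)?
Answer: 2495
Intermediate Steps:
t(v) = 2 + (3 + v)/(2*v) (t(v) = 2 + (v + 3)/(v + v) = 2 + (3 + v)/((2*v)) = 2 + (3 + v)*(1/(2*v)) = 2 + (3 + v)/(2*v))
O(f) = -5*f + f*(1 + f) (O(f) = (f + (½)*(3 + 5*(-1))/(-1))*f - 5*f = (f + (½)*(-1)*(3 - 5))*f - 5*f = (f + (½)*(-1)*(-2))*f - 5*f = (f + 1)*f - 5*f = (1 + f)*f - 5*f = f*(1 + f) - 5*f = -5*f + f*(1 + f))
-1*26*(-85) + O(-15) = -1*26*(-85) - 15*(-4 - 15) = -26*(-85) - 15*(-19) = 2210 + 285 = 2495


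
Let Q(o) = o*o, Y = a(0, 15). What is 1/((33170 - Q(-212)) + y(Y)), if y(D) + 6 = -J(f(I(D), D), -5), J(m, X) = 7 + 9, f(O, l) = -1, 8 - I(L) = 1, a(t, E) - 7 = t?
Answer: -1/11796 ≈ -8.4774e-5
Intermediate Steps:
a(t, E) = 7 + t
I(L) = 7 (I(L) = 8 - 1*1 = 8 - 1 = 7)
Y = 7 (Y = 7 + 0 = 7)
J(m, X) = 16
Q(o) = o²
y(D) = -22 (y(D) = -6 - 1*16 = -6 - 16 = -22)
1/((33170 - Q(-212)) + y(Y)) = 1/((33170 - 1*(-212)²) - 22) = 1/((33170 - 1*44944) - 22) = 1/((33170 - 44944) - 22) = 1/(-11774 - 22) = 1/(-11796) = -1/11796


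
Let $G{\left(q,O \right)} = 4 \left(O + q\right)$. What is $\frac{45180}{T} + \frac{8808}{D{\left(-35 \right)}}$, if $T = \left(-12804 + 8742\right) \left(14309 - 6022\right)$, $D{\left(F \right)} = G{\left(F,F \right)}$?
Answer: $- \frac{6177202749}{196360465} \approx -31.458$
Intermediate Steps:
$G{\left(q,O \right)} = 4 O + 4 q$
$D{\left(F \right)} = 8 F$ ($D{\left(F \right)} = 4 F + 4 F = 8 F$)
$T = -33661794$ ($T = \left(-4062\right) 8287 = -33661794$)
$\frac{45180}{T} + \frac{8808}{D{\left(-35 \right)}} = \frac{45180}{-33661794} + \frac{8808}{8 \left(-35\right)} = 45180 \left(- \frac{1}{33661794}\right) + \frac{8808}{-280} = - \frac{7530}{5610299} + 8808 \left(- \frac{1}{280}\right) = - \frac{7530}{5610299} - \frac{1101}{35} = - \frac{6177202749}{196360465}$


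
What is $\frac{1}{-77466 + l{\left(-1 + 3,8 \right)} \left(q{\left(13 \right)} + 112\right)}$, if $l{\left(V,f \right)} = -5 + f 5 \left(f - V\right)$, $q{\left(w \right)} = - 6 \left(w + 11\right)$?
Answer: $- \frac{1}{84986} \approx -1.1767 \cdot 10^{-5}$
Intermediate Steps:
$q{\left(w \right)} = -66 - 6 w$ ($q{\left(w \right)} = - 6 \left(11 + w\right) = -66 - 6 w$)
$l{\left(V,f \right)} = -5 + 5 f \left(f - V\right)$
$\frac{1}{-77466 + l{\left(-1 + 3,8 \right)} \left(q{\left(13 \right)} + 112\right)} = \frac{1}{-77466 + \left(-5 + 5 \cdot 8^{2} - 5 \left(-1 + 3\right) 8\right) \left(\left(-66 - 78\right) + 112\right)} = \frac{1}{-77466 + \left(-5 + 5 \cdot 64 - 10 \cdot 8\right) \left(\left(-66 - 78\right) + 112\right)} = \frac{1}{-77466 + \left(-5 + 320 - 80\right) \left(-144 + 112\right)} = \frac{1}{-77466 + 235 \left(-32\right)} = \frac{1}{-77466 - 7520} = \frac{1}{-84986} = - \frac{1}{84986}$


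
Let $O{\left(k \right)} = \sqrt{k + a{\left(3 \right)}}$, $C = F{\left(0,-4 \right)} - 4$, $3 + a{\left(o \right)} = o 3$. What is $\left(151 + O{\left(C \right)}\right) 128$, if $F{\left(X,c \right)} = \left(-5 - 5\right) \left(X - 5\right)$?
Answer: $19328 + 256 \sqrt{13} \approx 20251.0$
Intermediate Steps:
$F{\left(X,c \right)} = 50 - 10 X$ ($F{\left(X,c \right)} = - 10 \left(-5 + X\right) = 50 - 10 X$)
$a{\left(o \right)} = -3 + 3 o$ ($a{\left(o \right)} = -3 + o 3 = -3 + 3 o$)
$C = 46$ ($C = \left(50 - 0\right) - 4 = \left(50 + 0\right) - 4 = 50 - 4 = 46$)
$O{\left(k \right)} = \sqrt{6 + k}$ ($O{\left(k \right)} = \sqrt{k + \left(-3 + 3 \cdot 3\right)} = \sqrt{k + \left(-3 + 9\right)} = \sqrt{k + 6} = \sqrt{6 + k}$)
$\left(151 + O{\left(C \right)}\right) 128 = \left(151 + \sqrt{6 + 46}\right) 128 = \left(151 + \sqrt{52}\right) 128 = \left(151 + 2 \sqrt{13}\right) 128 = 19328 + 256 \sqrt{13}$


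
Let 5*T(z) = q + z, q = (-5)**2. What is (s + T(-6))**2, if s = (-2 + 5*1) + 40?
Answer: 54756/25 ≈ 2190.2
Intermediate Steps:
q = 25
T(z) = 5 + z/5 (T(z) = (25 + z)/5 = 5 + z/5)
s = 43 (s = (-2 + 5) + 40 = 3 + 40 = 43)
(s + T(-6))**2 = (43 + (5 + (1/5)*(-6)))**2 = (43 + (5 - 6/5))**2 = (43 + 19/5)**2 = (234/5)**2 = 54756/25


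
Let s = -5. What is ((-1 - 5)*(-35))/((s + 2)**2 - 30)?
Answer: -10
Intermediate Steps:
((-1 - 5)*(-35))/((s + 2)**2 - 30) = ((-1 - 5)*(-35))/((-5 + 2)**2 - 30) = (-6*(-35))/((-3)**2 - 30) = 210/(9 - 30) = 210/(-21) = 210*(-1/21) = -10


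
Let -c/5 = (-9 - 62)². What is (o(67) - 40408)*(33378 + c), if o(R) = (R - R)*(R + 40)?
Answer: -330254584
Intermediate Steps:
c = -25205 (c = -5*(-9 - 62)² = -5*(-71)² = -5*5041 = -25205)
o(R) = 0 (o(R) = 0*(40 + R) = 0)
(o(67) - 40408)*(33378 + c) = (0 - 40408)*(33378 - 25205) = -40408*8173 = -330254584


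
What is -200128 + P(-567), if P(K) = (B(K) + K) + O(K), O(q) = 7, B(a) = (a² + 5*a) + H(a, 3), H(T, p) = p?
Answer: 117969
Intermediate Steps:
B(a) = 3 + a² + 5*a (B(a) = (a² + 5*a) + 3 = 3 + a² + 5*a)
P(K) = 10 + K² + 6*K (P(K) = ((3 + K² + 5*K) + K) + 7 = (3 + K² + 6*K) + 7 = 10 + K² + 6*K)
-200128 + P(-567) = -200128 + (10 + (-567)² + 6*(-567)) = -200128 + (10 + 321489 - 3402) = -200128 + 318097 = 117969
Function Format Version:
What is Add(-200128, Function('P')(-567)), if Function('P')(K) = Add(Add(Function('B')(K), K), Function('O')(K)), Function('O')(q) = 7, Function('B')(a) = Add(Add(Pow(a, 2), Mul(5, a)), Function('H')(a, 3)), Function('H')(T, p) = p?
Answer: 117969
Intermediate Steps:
Function('B')(a) = Add(3, Pow(a, 2), Mul(5, a)) (Function('B')(a) = Add(Add(Pow(a, 2), Mul(5, a)), 3) = Add(3, Pow(a, 2), Mul(5, a)))
Function('P')(K) = Add(10, Pow(K, 2), Mul(6, K)) (Function('P')(K) = Add(Add(Add(3, Pow(K, 2), Mul(5, K)), K), 7) = Add(Add(3, Pow(K, 2), Mul(6, K)), 7) = Add(10, Pow(K, 2), Mul(6, K)))
Add(-200128, Function('P')(-567)) = Add(-200128, Add(10, Pow(-567, 2), Mul(6, -567))) = Add(-200128, Add(10, 321489, -3402)) = Add(-200128, 318097) = 117969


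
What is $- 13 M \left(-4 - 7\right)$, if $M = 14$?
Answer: $2002$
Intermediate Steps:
$- 13 M \left(-4 - 7\right) = \left(-13\right) 14 \left(-4 - 7\right) = - 182 \left(-4 - 7\right) = \left(-182\right) \left(-11\right) = 2002$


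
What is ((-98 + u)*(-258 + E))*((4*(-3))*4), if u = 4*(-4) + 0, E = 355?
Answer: 530784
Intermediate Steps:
u = -16 (u = -16 + 0 = -16)
((-98 + u)*(-258 + E))*((4*(-3))*4) = ((-98 - 16)*(-258 + 355))*((4*(-3))*4) = (-114*97)*(-12*4) = -11058*(-48) = 530784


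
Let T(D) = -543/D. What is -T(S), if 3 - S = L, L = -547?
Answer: 543/550 ≈ 0.98727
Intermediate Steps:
S = 550 (S = 3 - 1*(-547) = 3 + 547 = 550)
-T(S) = -(-543)/550 = -1*(-543/550) = 543/550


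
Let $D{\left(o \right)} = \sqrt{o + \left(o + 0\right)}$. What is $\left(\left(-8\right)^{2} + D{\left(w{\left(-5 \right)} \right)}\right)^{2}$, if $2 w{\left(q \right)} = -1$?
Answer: $\left(64 + i\right)^{2} \approx 4095.0 + 128.0 i$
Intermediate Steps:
$w{\left(q \right)} = - \frac{1}{2}$ ($w{\left(q \right)} = \frac{1}{2} \left(-1\right) = - \frac{1}{2}$)
$D{\left(o \right)} = \sqrt{2} \sqrt{o}$ ($D{\left(o \right)} = \sqrt{o + o} = \sqrt{2 o} = \sqrt{2} \sqrt{o}$)
$\left(\left(-8\right)^{2} + D{\left(w{\left(-5 \right)} \right)}\right)^{2} = \left(\left(-8\right)^{2} + \sqrt{2} \sqrt{- \frac{1}{2}}\right)^{2} = \left(64 + \sqrt{2} \frac{i \sqrt{2}}{2}\right)^{2} = \left(64 + i\right)^{2}$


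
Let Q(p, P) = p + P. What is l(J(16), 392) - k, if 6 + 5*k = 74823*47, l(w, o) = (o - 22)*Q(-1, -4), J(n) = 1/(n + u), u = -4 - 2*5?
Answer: -705185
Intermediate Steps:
Q(p, P) = P + p
u = -14 (u = -4 - 10 = -14)
J(n) = 1/(-14 + n) (J(n) = 1/(n - 14) = 1/(-14 + n))
l(w, o) = 110 - 5*o (l(w, o) = (o - 22)*(-4 - 1) = (-22 + o)*(-5) = 110 - 5*o)
k = 703335 (k = -6/5 + (74823*47)/5 = -6/5 + (⅕)*3516681 = -6/5 + 3516681/5 = 703335)
l(J(16), 392) - k = (110 - 5*392) - 1*703335 = (110 - 1960) - 703335 = -1850 - 703335 = -705185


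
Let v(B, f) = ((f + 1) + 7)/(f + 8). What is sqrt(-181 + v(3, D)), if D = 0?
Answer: 6*I*sqrt(5) ≈ 13.416*I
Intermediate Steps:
v(B, f) = 1 (v(B, f) = ((1 + f) + 7)/(8 + f) = (8 + f)/(8 + f) = 1)
sqrt(-181 + v(3, D)) = sqrt(-181 + 1) = sqrt(-180) = 6*I*sqrt(5)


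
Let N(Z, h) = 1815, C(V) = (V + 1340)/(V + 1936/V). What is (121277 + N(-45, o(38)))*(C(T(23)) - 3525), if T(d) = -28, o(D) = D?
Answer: -37022750116/85 ≈ -4.3556e+8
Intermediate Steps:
C(V) = (1340 + V)/(V + 1936/V)
(121277 + N(-45, o(38)))*(C(T(23)) - 3525) = (121277 + 1815)*(-28*(1340 - 28)/(1936 + (-28)**2) - 3525) = 123092*(-28*1312/(1936 + 784) - 3525) = 123092*(-28*1312/2720 - 3525) = 123092*(-28*1/2720*1312 - 3525) = 123092*(-1148/85 - 3525) = 123092*(-300773/85) = -37022750116/85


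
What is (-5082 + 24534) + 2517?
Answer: 21969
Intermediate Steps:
(-5082 + 24534) + 2517 = 19452 + 2517 = 21969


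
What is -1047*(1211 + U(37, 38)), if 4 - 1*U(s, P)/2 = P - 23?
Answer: -1244883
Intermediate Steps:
U(s, P) = 54 - 2*P (U(s, P) = 8 - 2*(P - 23) = 8 - 2*(-23 + P) = 8 + (46 - 2*P) = 54 - 2*P)
-1047*(1211 + U(37, 38)) = -1047*(1211 + (54 - 2*38)) = -1047*(1211 + (54 - 76)) = -1047*(1211 - 22) = -1047*1189 = -1244883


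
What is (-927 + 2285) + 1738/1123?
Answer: 1526772/1123 ≈ 1359.5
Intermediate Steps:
(-927 + 2285) + 1738/1123 = 1358 + 1738*(1/1123) = 1358 + 1738/1123 = 1526772/1123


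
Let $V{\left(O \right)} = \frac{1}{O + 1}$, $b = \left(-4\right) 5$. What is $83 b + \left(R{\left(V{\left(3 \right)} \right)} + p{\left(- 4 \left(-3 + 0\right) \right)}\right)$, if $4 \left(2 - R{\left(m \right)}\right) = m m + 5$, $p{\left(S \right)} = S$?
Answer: $- \frac{105425}{64} \approx -1647.3$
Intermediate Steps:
$b = -20$
$V{\left(O \right)} = \frac{1}{1 + O}$
$R{\left(m \right)} = \frac{3}{4} - \frac{m^{2}}{4}$ ($R{\left(m \right)} = 2 - \frac{m m + 5}{4} = 2 - \frac{m^{2} + 5}{4} = 2 - \frac{5 + m^{2}}{4} = 2 - \left(\frac{5}{4} + \frac{m^{2}}{4}\right) = \frac{3}{4} - \frac{m^{2}}{4}$)
$83 b + \left(R{\left(V{\left(3 \right)} \right)} + p{\left(- 4 \left(-3 + 0\right) \right)}\right) = 83 \left(-20\right) - \left(- \frac{3}{4} + 4 \left(-3 + 0\right) + \frac{1}{4 \left(1 + 3\right)^{2}}\right) = -1660 + \left(\left(\frac{3}{4} - \frac{\left(\frac{1}{4}\right)^{2}}{4}\right) - -12\right) = -1660 + \left(\left(\frac{3}{4} - \frac{1}{4 \cdot 16}\right) + 12\right) = -1660 + \left(\left(\frac{3}{4} - \frac{1}{64}\right) + 12\right) = -1660 + \left(\frac{47}{64} + 12\right) = -1660 + \frac{815}{64} = - \frac{105425}{64}$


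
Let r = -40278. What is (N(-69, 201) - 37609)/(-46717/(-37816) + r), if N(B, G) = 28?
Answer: 1421163096/1523106131 ≈ 0.93307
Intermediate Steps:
(N(-69, 201) - 37609)/(-46717/(-37816) + r) = (28 - 37609)/(-46717/(-37816) - 40278) = -37581/(-46717*(-1/37816) - 40278) = -37581/(46717/37816 - 40278) = -37581/(-1523106131/37816) = -37581*(-37816/1523106131) = 1421163096/1523106131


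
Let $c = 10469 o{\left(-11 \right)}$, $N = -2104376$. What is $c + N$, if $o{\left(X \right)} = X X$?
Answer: $-837627$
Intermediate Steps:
$o{\left(X \right)} = X^{2}$
$c = 1266749$ ($c = 10469 \left(-11\right)^{2} = 10469 \cdot 121 = 1266749$)
$c + N = 1266749 - 2104376 = -837627$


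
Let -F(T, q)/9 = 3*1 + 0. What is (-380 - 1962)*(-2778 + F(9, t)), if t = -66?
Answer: 6569310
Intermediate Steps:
F(T, q) = -27 (F(T, q) = -9*(3*1 + 0) = -9*(3 + 0) = -9*3 = -27)
(-380 - 1962)*(-2778 + F(9, t)) = (-380 - 1962)*(-2778 - 27) = -2342*(-2805) = 6569310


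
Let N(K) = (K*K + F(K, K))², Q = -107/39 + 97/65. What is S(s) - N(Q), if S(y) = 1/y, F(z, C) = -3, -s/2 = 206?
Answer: -1226940939277/595711057500 ≈ -2.0596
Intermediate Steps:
s = -412 (s = -2*206 = -412)
Q = -244/195 (Q = -107*1/39 + 97*(1/65) = -107/39 + 97/65 = -244/195 ≈ -1.2513)
N(K) = (-3 + K²)² (N(K) = (K*K - 3)² = (K² - 3)² = (-3 + K²)²)
S(s) - N(Q) = 1/(-412) - (-3 + (-244/195)²)² = -1/412 - (-3 + 59536/38025)² = -1/412 - (-54539/38025)² = -1/412 - 1*2974502521/1445900625 = -1/412 - 2974502521/1445900625 = -1226940939277/595711057500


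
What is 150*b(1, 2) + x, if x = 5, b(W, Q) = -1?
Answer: -145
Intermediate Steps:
150*b(1, 2) + x = 150*(-1) + 5 = -150 + 5 = -145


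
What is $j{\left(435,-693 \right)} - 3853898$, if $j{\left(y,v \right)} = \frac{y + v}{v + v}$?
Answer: $- \frac{890250395}{231} \approx -3.8539 \cdot 10^{6}$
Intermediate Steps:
$j{\left(y,v \right)} = \frac{v + y}{2 v}$
$j{\left(435,-693 \right)} - 3853898 = \frac{-693 + 435}{2 \left(-693\right)} - 3853898 = \frac{1}{2} \left(- \frac{1}{693}\right) \left(-258\right) - 3853898 = \frac{43}{231} - 3853898 = - \frac{890250395}{231}$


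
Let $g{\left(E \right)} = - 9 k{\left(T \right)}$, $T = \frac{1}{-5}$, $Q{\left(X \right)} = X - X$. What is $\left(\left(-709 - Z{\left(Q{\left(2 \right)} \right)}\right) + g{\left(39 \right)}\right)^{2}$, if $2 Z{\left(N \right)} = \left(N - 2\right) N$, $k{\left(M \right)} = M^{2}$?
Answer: $\frac{314494756}{625} \approx 5.0319 \cdot 10^{5}$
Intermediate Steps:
$Q{\left(X \right)} = 0$
$T = - \frac{1}{5} \approx -0.2$
$Z{\left(N \right)} = \frac{N \left(-2 + N\right)}{2}$ ($Z{\left(N \right)} = \frac{\left(N - 2\right) N}{2} = \frac{\left(-2 + N\right) N}{2} = \frac{N \left(-2 + N\right)}{2}$)
$g{\left(E \right)} = - \frac{9}{25}$ ($g{\left(E \right)} = - 9 \left(- \frac{1}{5}\right)^{2} = \left(-9\right) \frac{1}{25} = - \frac{9}{25}$)
$\left(\left(-709 - Z{\left(Q{\left(2 \right)} \right)}\right) + g{\left(39 \right)}\right)^{2} = \left(\left(-709 - \frac{1}{2} \cdot 0 \left(-2 + 0\right)\right) - \frac{9}{25}\right)^{2} = \left(\left(-709 - \frac{1}{2} \cdot 0 \left(-2\right)\right) - \frac{9}{25}\right)^{2} = \left(\left(-709 - 0\right) - \frac{9}{25}\right)^{2} = \left(\left(-709 + 0\right) - \frac{9}{25}\right)^{2} = \left(-709 - \frac{9}{25}\right)^{2} = \left(- \frac{17734}{25}\right)^{2} = \frac{314494756}{625}$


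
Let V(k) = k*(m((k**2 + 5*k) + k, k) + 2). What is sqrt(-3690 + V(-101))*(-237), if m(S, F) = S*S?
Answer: -237*I*sqrt(9298470417) ≈ -2.2854e+7*I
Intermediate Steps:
m(S, F) = S**2
V(k) = k*(2 + (k**2 + 6*k)**2) (V(k) = k*(((k**2 + 5*k) + k)**2 + 2) = k*((k**2 + 6*k)**2 + 2) = k*(2 + (k**2 + 6*k)**2))
sqrt(-3690 + V(-101))*(-237) = sqrt(-3690 - 101*(2 + (-101)**2*(6 - 101)**2))*(-237) = sqrt(-3690 - 101*(2 + 10201*(-95)**2))*(-237) = sqrt(-3690 - 101*(2 + 10201*9025))*(-237) = sqrt(-3690 - 101*(2 + 92064025))*(-237) = sqrt(-3690 - 101*92064027)*(-237) = sqrt(-3690 - 9298466727)*(-237) = sqrt(-9298470417)*(-237) = (I*sqrt(9298470417))*(-237) = -237*I*sqrt(9298470417)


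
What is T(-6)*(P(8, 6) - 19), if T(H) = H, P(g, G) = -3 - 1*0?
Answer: 132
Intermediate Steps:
P(g, G) = -3 (P(g, G) = -3 + 0 = -3)
T(-6)*(P(8, 6) - 19) = -6*(-3 - 19) = -6*(-22) = 132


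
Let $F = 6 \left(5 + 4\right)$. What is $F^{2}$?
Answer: $2916$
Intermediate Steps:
$F = 54$ ($F = 6 \cdot 9 = 54$)
$F^{2} = 54^{2} = 2916$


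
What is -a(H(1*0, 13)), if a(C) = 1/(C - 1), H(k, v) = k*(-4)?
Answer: 1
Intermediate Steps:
H(k, v) = -4*k
a(C) = 1/(-1 + C)
-a(H(1*0, 13)) = -1/(-1 - 4*0) = -1/(-1 + 0) = -1/(-1) = -1*(-1) = 1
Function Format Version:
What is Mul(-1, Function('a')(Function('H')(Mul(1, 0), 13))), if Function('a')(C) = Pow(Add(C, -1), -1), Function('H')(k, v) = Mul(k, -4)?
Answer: 1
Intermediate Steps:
Function('H')(k, v) = Mul(-4, k)
Function('a')(C) = Pow(Add(-1, C), -1)
Mul(-1, Function('a')(Function('H')(Mul(1, 0), 13))) = Mul(-1, Pow(Add(-1, Mul(-4, Mul(1, 0))), -1)) = Mul(-1, Pow(Add(-1, Mul(-4, 0)), -1)) = Mul(-1, Pow(Add(-1, 0), -1)) = Mul(-1, Pow(-1, -1)) = Mul(-1, -1) = 1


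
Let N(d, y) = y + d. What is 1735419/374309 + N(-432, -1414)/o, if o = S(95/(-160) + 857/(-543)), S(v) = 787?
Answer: 674800339/294581183 ≈ 2.2907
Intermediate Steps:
N(d, y) = d + y
o = 787
1735419/374309 + N(-432, -1414)/o = 1735419/374309 + (-432 - 1414)/787 = 1735419*(1/374309) - 1846*1/787 = 1735419/374309 - 1846/787 = 674800339/294581183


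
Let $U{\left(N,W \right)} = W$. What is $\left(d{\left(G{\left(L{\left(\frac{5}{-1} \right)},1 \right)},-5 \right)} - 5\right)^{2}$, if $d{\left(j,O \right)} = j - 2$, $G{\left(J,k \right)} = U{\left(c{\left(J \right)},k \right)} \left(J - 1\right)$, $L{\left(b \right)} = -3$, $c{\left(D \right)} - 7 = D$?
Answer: $121$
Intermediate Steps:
$c{\left(D \right)} = 7 + D$
$G{\left(J,k \right)} = k \left(-1 + J\right)$ ($G{\left(J,k \right)} = k \left(J - 1\right) = k \left(-1 + J\right)$)
$d{\left(j,O \right)} = -2 + j$
$\left(d{\left(G{\left(L{\left(\frac{5}{-1} \right)},1 \right)},-5 \right)} - 5\right)^{2} = \left(\left(-2 + 1 \left(-1 - 3\right)\right) - 5\right)^{2} = \left(\left(-2 + 1 \left(-4\right)\right) - 5\right)^{2} = \left(\left(-2 - 4\right) - 5\right)^{2} = \left(-6 - 5\right)^{2} = \left(-11\right)^{2} = 121$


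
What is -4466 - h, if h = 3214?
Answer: -7680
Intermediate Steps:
-4466 - h = -4466 - 1*3214 = -4466 - 3214 = -7680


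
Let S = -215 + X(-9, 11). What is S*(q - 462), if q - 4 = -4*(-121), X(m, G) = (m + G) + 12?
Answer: -5226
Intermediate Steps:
X(m, G) = 12 + G + m (X(m, G) = (G + m) + 12 = 12 + G + m)
S = -201 (S = -215 + (12 + 11 - 9) = -215 + 14 = -201)
q = 488 (q = 4 - 4*(-121) = 4 + 484 = 488)
S*(q - 462) = -201*(488 - 462) = -201*26 = -5226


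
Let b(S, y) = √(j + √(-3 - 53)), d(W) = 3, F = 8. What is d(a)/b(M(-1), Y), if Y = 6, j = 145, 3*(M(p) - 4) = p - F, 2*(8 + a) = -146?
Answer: 3/√(145 + 2*I*√14) ≈ 0.24889 - 0.0064182*I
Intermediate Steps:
a = -81 (a = -8 + (½)*(-146) = -8 - 73 = -81)
M(p) = 4/3 + p/3 (M(p) = 4 + (p - 1*8)/3 = 4 + (p - 8)/3 = 4 + (-8 + p)/3 = 4 + (-8/3 + p/3) = 4/3 + p/3)
b(S, y) = √(145 + 2*I*√14) (b(S, y) = √(145 + √(-3 - 53)) = √(145 + √(-56)) = √(145 + 2*I*√14))
d(a)/b(M(-1), Y) = 3/(√(145 + 2*I*√14)) = 3/√(145 + 2*I*√14)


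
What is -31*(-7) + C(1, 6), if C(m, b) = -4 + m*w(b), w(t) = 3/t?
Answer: 427/2 ≈ 213.50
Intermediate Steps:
C(m, b) = -4 + 3*m/b (C(m, b) = -4 + m*(3/b) = -4 + 3*m/b)
-31*(-7) + C(1, 6) = -31*(-7) + (-4 + 3*1/6) = 217 + (-4 + 3*1*(1/6)) = 217 + (-4 + 1/2) = 217 - 7/2 = 427/2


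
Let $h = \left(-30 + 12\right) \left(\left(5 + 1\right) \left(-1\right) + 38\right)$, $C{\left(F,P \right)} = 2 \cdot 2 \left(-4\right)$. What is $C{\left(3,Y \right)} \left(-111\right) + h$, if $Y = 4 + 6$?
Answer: $1200$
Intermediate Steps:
$Y = 10$
$C{\left(F,P \right)} = -16$ ($C{\left(F,P \right)} = 4 \left(-4\right) = -16$)
$h = -576$ ($h = - 18 \left(6 \left(-1\right) + 38\right) = - 18 \left(-6 + 38\right) = \left(-18\right) 32 = -576$)
$C{\left(3,Y \right)} \left(-111\right) + h = \left(-16\right) \left(-111\right) - 576 = 1776 - 576 = 1200$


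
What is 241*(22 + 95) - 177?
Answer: 28020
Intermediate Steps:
241*(22 + 95) - 177 = 241*117 - 177 = 28197 - 177 = 28020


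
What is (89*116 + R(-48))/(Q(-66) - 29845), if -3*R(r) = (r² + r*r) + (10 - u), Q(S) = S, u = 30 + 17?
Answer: -26401/89733 ≈ -0.29422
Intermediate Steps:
u = 47
R(r) = 37/3 - 2*r²/3 (R(r) = -((r² + r*r) + (10 - 1*47))/3 = -((r² + r²) + (10 - 47))/3 = -(2*r² - 37)/3 = -(-37 + 2*r²)/3 = 37/3 - 2*r²/3)
(89*116 + R(-48))/(Q(-66) - 29845) = (89*116 + (37/3 - ⅔*(-48)²))/(-66 - 29845) = (10324 + (37/3 - ⅔*2304))/(-29911) = (10324 + (37/3 - 1536))*(-1/29911) = (10324 - 4571/3)*(-1/29911) = (26401/3)*(-1/29911) = -26401/89733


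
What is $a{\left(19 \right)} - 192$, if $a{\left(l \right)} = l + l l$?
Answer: $188$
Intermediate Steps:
$a{\left(l \right)} = l + l^{2}$
$a{\left(19 \right)} - 192 = 19 \left(1 + 19\right) - 192 = 19 \cdot 20 - 192 = 380 - 192 = 188$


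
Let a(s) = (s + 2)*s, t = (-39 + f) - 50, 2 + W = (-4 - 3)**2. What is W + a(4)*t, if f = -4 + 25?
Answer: -1585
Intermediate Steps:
W = 47 (W = -2 + (-4 - 3)**2 = -2 + (-7)**2 = -2 + 49 = 47)
f = 21
t = -68 (t = (-39 + 21) - 50 = -18 - 50 = -68)
a(s) = s*(2 + s) (a(s) = (2 + s)*s = s*(2 + s))
W + a(4)*t = 47 + (4*(2 + 4))*(-68) = 47 + (4*6)*(-68) = 47 + 24*(-68) = 47 - 1632 = -1585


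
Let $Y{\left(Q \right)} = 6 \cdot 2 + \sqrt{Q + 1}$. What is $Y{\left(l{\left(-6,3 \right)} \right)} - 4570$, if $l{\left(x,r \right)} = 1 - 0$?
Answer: $-4558 + \sqrt{2} \approx -4556.6$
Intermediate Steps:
$l{\left(x,r \right)} = 1$ ($l{\left(x,r \right)} = 1 + 0 = 1$)
$Y{\left(Q \right)} = 12 + \sqrt{1 + Q}$
$Y{\left(l{\left(-6,3 \right)} \right)} - 4570 = \left(12 + \sqrt{1 + 1}\right) - 4570 = \left(12 + \sqrt{2}\right) - 4570 = -4558 + \sqrt{2}$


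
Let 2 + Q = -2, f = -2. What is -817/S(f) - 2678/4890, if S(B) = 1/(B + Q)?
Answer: 11984051/2445 ≈ 4901.5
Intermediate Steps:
Q = -4 (Q = -2 - 2 = -4)
S(B) = 1/(-4 + B) (S(B) = 1/(B - 4) = 1/(-4 + B))
-817/S(f) - 2678/4890 = -817/(1/(-4 - 2)) - 2678/4890 = -817/(1/(-6)) - 2678*1/4890 = -817/(-1/6) - 1339/2445 = -817*(-6) - 1339/2445 = 4902 - 1339/2445 = 11984051/2445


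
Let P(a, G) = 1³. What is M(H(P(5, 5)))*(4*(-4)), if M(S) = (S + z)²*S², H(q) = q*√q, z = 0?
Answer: -16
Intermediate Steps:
P(a, G) = 1
H(q) = q^(3/2)
M(S) = S⁴ (M(S) = (S + 0)²*S² = S²*S² = S⁴)
M(H(P(5, 5)))*(4*(-4)) = (1^(3/2))⁴*(4*(-4)) = 1⁴*(-16) = 1*(-16) = -16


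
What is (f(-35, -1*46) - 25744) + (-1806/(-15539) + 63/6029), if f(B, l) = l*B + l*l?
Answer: -2062736338027/93684631 ≈ -22018.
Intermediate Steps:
f(B, l) = l**2 + B*l (f(B, l) = B*l + l**2 = l**2 + B*l)
(f(-35, -1*46) - 25744) + (-1806/(-15539) + 63/6029) = ((-1*46)*(-35 - 1*46) - 25744) + (-1806/(-15539) + 63/6029) = (-46*(-35 - 46) - 25744) + (-1806*(-1/15539) + 63*(1/6029)) = (-46*(-81) - 25744) + (1806/15539 + 63/6029) = (3726 - 25744) + 11867331/93684631 = -22018 + 11867331/93684631 = -2062736338027/93684631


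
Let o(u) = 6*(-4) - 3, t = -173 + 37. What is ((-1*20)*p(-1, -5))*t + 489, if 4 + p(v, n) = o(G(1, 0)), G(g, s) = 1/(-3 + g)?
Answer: -83831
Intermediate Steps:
t = -136
o(u) = -27 (o(u) = -24 - 3 = -27)
p(v, n) = -31 (p(v, n) = -4 - 27 = -31)
((-1*20)*p(-1, -5))*t + 489 = (-1*20*(-31))*(-136) + 489 = -20*(-31)*(-136) + 489 = 620*(-136) + 489 = -84320 + 489 = -83831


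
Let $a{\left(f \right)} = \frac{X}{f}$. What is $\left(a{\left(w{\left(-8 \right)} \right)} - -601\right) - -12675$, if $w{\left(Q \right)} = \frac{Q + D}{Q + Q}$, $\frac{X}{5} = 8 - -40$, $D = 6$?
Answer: $15196$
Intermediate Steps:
$X = 240$ ($X = 5 \left(8 - -40\right) = 5 \left(8 + 40\right) = 5 \cdot 48 = 240$)
$w{\left(Q \right)} = \frac{6 + Q}{2 Q}$ ($w{\left(Q \right)} = \frac{Q + 6}{Q + Q} = \frac{6 + Q}{2 Q}$)
$a{\left(f \right)} = \frac{240}{f}$
$\left(a{\left(w{\left(-8 \right)} \right)} - -601\right) - -12675 = \left(\frac{240}{\frac{1}{2} \frac{1}{-8} \left(6 - 8\right)} - -601\right) - -12675 = \left(\frac{240}{\frac{1}{2} \left(- \frac{1}{8}\right) \left(-2\right)} + \left(-4800 + 5401\right)\right) + 12675 = \left(240 \frac{1}{\frac{1}{8}} + 601\right) + 12675 = \left(240 \cdot 8 + 601\right) + 12675 = \left(1920 + 601\right) + 12675 = 2521 + 12675 = 15196$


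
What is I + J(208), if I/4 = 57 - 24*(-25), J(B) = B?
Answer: 2836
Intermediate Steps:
I = 2628 (I = 4*(57 - 24*(-25)) = 4*(57 + 600) = 4*657 = 2628)
I + J(208) = 2628 + 208 = 2836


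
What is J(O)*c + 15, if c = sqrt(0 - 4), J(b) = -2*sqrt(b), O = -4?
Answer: 23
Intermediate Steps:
c = 2*I (c = sqrt(-4) = 2*I ≈ 2.0*I)
J(O)*c + 15 = (-4*I)*(2*I) + 15 = 8 + 15 = 23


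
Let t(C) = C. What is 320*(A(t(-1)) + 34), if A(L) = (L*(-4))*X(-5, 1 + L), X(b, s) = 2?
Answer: 13440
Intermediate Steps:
A(L) = -8*L (A(L) = (L*(-4))*2 = -4*L*2 = -8*L)
320*(A(t(-1)) + 34) = 320*(-8*(-1) + 34) = 320*(8 + 34) = 320*42 = 13440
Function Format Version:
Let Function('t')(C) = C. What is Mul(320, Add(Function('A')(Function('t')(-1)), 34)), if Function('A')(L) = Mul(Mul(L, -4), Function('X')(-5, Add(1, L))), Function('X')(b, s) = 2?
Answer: 13440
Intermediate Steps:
Function('A')(L) = Mul(-8, L) (Function('A')(L) = Mul(Mul(L, -4), 2) = Mul(Mul(-4, L), 2) = Mul(-8, L))
Mul(320, Add(Function('A')(Function('t')(-1)), 34)) = Mul(320, Add(Mul(-8, -1), 34)) = Mul(320, Add(8, 34)) = Mul(320, 42) = 13440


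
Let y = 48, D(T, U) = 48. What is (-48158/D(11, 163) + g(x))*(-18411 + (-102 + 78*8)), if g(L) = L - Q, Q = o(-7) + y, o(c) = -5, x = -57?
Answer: 157894277/8 ≈ 1.9737e+7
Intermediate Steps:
Q = 43 (Q = -5 + 48 = 43)
g(L) = -43 + L (g(L) = L - 1*43 = L - 43 = -43 + L)
(-48158/D(11, 163) + g(x))*(-18411 + (-102 + 78*8)) = (-48158/48 + (-43 - 57))*(-18411 + (-102 + 78*8)) = (-48158*1/48 - 100)*(-18411 + (-102 + 624)) = (-24079/24 - 100)*(-18411 + 522) = -26479/24*(-17889) = 157894277/8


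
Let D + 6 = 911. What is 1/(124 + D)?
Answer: 1/1029 ≈ 0.00097182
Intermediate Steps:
D = 905 (D = -6 + 911 = 905)
1/(124 + D) = 1/(124 + 905) = 1/1029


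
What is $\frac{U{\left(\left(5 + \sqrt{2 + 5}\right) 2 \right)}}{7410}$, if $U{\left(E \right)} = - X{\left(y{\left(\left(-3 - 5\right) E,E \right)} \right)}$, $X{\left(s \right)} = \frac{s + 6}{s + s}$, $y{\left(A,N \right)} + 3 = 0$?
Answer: $\frac{1}{14820} \approx 6.7476 \cdot 10^{-5}$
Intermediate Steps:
$y{\left(A,N \right)} = -3$ ($y{\left(A,N \right)} = -3 + 0 = -3$)
$X{\left(s \right)} = \frac{6 + s}{2 s}$
$U{\left(E \right)} = \frac{1}{2}$ ($U{\left(E \right)} = - \frac{6 - 3}{2 \left(-3\right)} = - \frac{\left(-1\right) 3}{2 \cdot 3} = \left(-1\right) \left(- \frac{1}{2}\right) = \frac{1}{2}$)
$\frac{U{\left(\left(5 + \sqrt{2 + 5}\right) 2 \right)}}{7410} = \frac{1}{2 \cdot 7410} = \frac{1}{2} \cdot \frac{1}{7410} = \frac{1}{14820}$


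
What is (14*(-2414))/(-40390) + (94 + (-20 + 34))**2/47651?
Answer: 148680154/137473135 ≈ 1.0815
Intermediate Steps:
(14*(-2414))/(-40390) + (94 + (-20 + 34))**2/47651 = -33796*(-1/40390) + (94 + 14)**2*(1/47651) = 2414/2885 + 108**2*(1/47651) = 2414/2885 + 11664*(1/47651) = 2414/2885 + 11664/47651 = 148680154/137473135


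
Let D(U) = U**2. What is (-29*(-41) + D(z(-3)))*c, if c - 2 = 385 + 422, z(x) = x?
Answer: 969182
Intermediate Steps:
c = 809 (c = 2 + (385 + 422) = 2 + 807 = 809)
(-29*(-41) + D(z(-3)))*c = (-29*(-41) + (-3)**2)*809 = (1189 + 9)*809 = 1198*809 = 969182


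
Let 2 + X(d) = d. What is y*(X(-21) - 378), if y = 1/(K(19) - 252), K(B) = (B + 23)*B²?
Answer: -401/14910 ≈ -0.026895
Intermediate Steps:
X(d) = -2 + d
K(B) = B²*(23 + B) (K(B) = (23 + B)*B² = B²*(23 + B))
y = 1/14910 (y = 1/(19²*(23 + 19) - 252) = 1/(361*42 - 252) = 1/(15162 - 252) = 1/14910 ≈ 6.7069e-5)
y*(X(-21) - 378) = ((-2 - 21) - 378)/14910 = (-23 - 378)/14910 = (1/14910)*(-401) = -401/14910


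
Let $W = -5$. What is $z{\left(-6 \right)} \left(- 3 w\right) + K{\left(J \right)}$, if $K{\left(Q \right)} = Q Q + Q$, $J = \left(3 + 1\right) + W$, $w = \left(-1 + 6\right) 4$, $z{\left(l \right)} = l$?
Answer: $360$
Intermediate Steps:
$w = 20$ ($w = 5 \cdot 4 = 20$)
$J = -1$ ($J = \left(3 + 1\right) - 5 = 4 - 5 = -1$)
$K{\left(Q \right)} = Q + Q^{2}$ ($K{\left(Q \right)} = Q^{2} + Q = Q + Q^{2}$)
$z{\left(-6 \right)} \left(- 3 w\right) + K{\left(J \right)} = - 6 \left(\left(-3\right) 20\right) - \left(1 - 1\right) = \left(-6\right) \left(-60\right) - 0 = 360 + 0 = 360$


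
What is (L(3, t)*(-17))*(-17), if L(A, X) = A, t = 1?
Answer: 867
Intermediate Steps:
(L(3, t)*(-17))*(-17) = (3*(-17))*(-17) = -51*(-17) = 867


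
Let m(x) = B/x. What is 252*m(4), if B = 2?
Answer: 126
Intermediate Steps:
m(x) = 2/x
252*m(4) = 252*(2/4) = 252*(2*(¼)) = 252*(½) = 126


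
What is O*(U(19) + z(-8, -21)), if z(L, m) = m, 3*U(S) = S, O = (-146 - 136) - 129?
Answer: 6028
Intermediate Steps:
O = -411 (O = -282 - 129 = -411)
U(S) = S/3
O*(U(19) + z(-8, -21)) = -411*((⅓)*19 - 21) = -411*(19/3 - 21) = -411*(-44/3) = 6028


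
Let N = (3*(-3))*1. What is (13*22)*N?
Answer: -2574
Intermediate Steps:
N = -9 (N = -9*1 = -9)
(13*22)*N = (13*22)*(-9) = 286*(-9) = -2574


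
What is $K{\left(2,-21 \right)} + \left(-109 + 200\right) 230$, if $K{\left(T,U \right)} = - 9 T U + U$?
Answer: $21287$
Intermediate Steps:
$K{\left(T,U \right)} = U - 9 T U$ ($K{\left(T,U \right)} = - 9 T U + U = U - 9 T U$)
$K{\left(2,-21 \right)} + \left(-109 + 200\right) 230 = - 21 \left(1 - 18\right) + \left(-109 + 200\right) 230 = - 21 \left(1 - 18\right) + 91 \cdot 230 = \left(-21\right) \left(-17\right) + 20930 = 357 + 20930 = 21287$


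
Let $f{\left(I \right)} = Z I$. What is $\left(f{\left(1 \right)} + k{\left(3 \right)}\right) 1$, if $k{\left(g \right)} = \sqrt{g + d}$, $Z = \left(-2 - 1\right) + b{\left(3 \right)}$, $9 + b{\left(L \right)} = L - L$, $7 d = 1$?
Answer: $-12 + \frac{\sqrt{154}}{7} \approx -10.227$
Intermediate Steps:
$d = \frac{1}{7}$ ($d = \frac{1}{7} \cdot 1 = \frac{1}{7} \approx 0.14286$)
$b{\left(L \right)} = -9$ ($b{\left(L \right)} = -9 + \left(L - L\right) = -9 + 0 = -9$)
$Z = -12$ ($Z = \left(-2 - 1\right) - 9 = -3 - 9 = -12$)
$f{\left(I \right)} = - 12 I$
$k{\left(g \right)} = \sqrt{\frac{1}{7} + g}$ ($k{\left(g \right)} = \sqrt{g + \frac{1}{7}} = \sqrt{\frac{1}{7} + g}$)
$\left(f{\left(1 \right)} + k{\left(3 \right)}\right) 1 = \left(\left(-12\right) 1 + \frac{\sqrt{7 + 49 \cdot 3}}{7}\right) 1 = \left(-12 + \frac{\sqrt{7 + 147}}{7}\right) 1 = \left(-12 + \frac{\sqrt{154}}{7}\right) 1 = -12 + \frac{\sqrt{154}}{7}$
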